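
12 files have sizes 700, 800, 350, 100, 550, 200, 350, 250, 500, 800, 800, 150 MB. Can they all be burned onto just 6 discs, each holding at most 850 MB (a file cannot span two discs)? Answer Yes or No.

No

Total = 5550 MB; ⌈5550/850⌉ = 7.
At least 7 discs are required, but only 6 are allowed.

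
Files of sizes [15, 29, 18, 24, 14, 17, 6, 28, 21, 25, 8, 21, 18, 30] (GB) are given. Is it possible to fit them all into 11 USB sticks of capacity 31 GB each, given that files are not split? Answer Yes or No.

Yes

A valid assignment using 11 USB sticks:
  USB stick 1: 30 = 30
  USB stick 2: 29 = 29
  USB stick 3: 28 = 28
  USB stick 4: 25 + 6 = 31
  USB stick 5: 24 = 24
  USB stick 6: 21 + 8 = 29
  USB stick 7: 21 = 21
  USB stick 8: 18 = 18
  USB stick 9: 18 = 18
  USB stick 10: 17 + 14 = 31
  USB stick 11: 15 = 15
Every load is within 31 GB, so 11 USB sticks suffice.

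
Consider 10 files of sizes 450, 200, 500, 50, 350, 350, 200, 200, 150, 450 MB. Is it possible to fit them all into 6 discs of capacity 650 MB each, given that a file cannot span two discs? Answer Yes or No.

Yes

A valid assignment using 5 discs:
  disc 1: 500 + 150 = 650
  disc 2: 450 + 200 = 650
  disc 3: 450 + 200 = 650
  disc 4: 350 + 200 + 50 = 600
  disc 5: 350 = 350
That uses only 5 ≤ 6, so 6 discs are enough.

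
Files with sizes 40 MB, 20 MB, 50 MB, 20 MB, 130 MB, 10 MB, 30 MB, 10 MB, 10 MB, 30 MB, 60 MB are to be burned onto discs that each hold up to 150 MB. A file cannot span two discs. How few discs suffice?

Total = 130 + 60 + 50 + 40 + 30 + 30 + 20 + 20 + 10 + 10 + 10 = 410 MB.
Lower bound: ⌈410/150⌉ = 3 discs.
A packing using 3 discs:
  disc 1: 130 + 20 = 150
  disc 2: 60 + 50 + 40 = 150
  disc 3: 30 + 30 + 20 + 10 + 10 + 10 = 110
This matches the lower bound, so 3 is optimal.

3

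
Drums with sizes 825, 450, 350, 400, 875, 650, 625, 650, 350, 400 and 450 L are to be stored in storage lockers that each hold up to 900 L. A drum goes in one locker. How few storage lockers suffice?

Total = 875 + 825 + 650 + 650 + 625 + 450 + 450 + 400 + 400 + 350 + 350 = 6025 L.
Lower bound: ⌈6025/900⌉ = 7 storage lockers.
A packing using 8 storage lockers:
  locker 1: 875 = 875
  locker 2: 825 = 825
  locker 3: 650 = 650
  locker 4: 650 = 650
  locker 5: 625 = 625
  locker 6: 450 + 450 = 900
  locker 7: 400 + 400 = 800
  locker 8: 350 + 350 = 700
No arrangement into 7 storage lockers stays within capacity, so 8 is optimal.

8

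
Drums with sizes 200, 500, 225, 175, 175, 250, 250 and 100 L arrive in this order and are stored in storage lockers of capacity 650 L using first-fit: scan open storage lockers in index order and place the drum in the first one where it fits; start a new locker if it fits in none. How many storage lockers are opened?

  200 → locker 1 (new)  [load 200/650]
  500 → locker 2 (new)  [load 500/650]
  225 → locker 1  [load 425/650]
  175 → locker 1  [load 600/650]
  175 → locker 3 (new)  [load 175/650]
  250 → locker 3  [load 425/650]
  250 → locker 4 (new)  [load 250/650]
  100 → locker 2  [load 600/650]
4 storage lockers opened.

4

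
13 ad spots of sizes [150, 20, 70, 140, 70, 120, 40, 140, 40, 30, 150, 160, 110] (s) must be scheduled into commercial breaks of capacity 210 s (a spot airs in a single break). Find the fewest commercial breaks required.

Total = 160 + 150 + 150 + 140 + 140 + 120 + 110 + 70 + 70 + 40 + 40 + 30 + 20 = 1240 s.
Lower bound: ⌈1240/210⌉ = 6 commercial breaks.
Also, 7 ad spots each exceed 105 s, and no two of those can share a break, so at least 7 commercial breaks are needed.
A packing using 7 commercial breaks:
  break 1: 160 + 40 = 200
  break 2: 150 + 40 + 20 = 210
  break 3: 150 + 30 = 180
  break 4: 140 + 70 = 210
  break 5: 140 + 70 = 210
  break 6: 120 = 120
  break 7: 110 = 110
This matches the lower bound, so 7 is optimal.

7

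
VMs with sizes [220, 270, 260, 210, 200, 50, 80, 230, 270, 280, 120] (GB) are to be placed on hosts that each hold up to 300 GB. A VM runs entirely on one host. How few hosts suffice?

9

Total = 280 + 270 + 270 + 260 + 230 + 220 + 210 + 200 + 120 + 80 + 50 = 2190 GB.
Lower bound: ⌈2190/300⌉ = 8 hosts.
A packing using 9 hosts:
  host 1: 280 = 280
  host 2: 270 = 270
  host 3: 270 = 270
  host 4: 260 = 260
  host 5: 230 + 50 = 280
  host 6: 220 + 80 = 300
  host 7: 210 = 210
  host 8: 200 = 200
  host 9: 120 = 120
No arrangement into 8 hosts stays within capacity, so 9 is optimal.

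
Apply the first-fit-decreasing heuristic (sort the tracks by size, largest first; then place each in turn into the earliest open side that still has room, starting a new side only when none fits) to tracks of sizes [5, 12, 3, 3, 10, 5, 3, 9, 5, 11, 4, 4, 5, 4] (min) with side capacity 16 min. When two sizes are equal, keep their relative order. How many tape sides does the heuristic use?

Sorted descending: 12, 11, 10, 9, 5, 5, 5, 5, 4, 4, 4, 3, 3, 3.
  12 → side 1 (new)  [load 12/16]
  11 → side 2 (new)  [load 11/16]
  10 → side 3 (new)  [load 10/16]
  9 → side 4 (new)  [load 9/16]
  5 → side 2  [load 16/16]
  5 → side 3  [load 15/16]
  5 → side 4  [load 14/16]
  5 → side 5 (new)  [load 5/16]
  4 → side 1  [load 16/16]
  4 → side 5  [load 9/16]
  4 → side 5  [load 13/16]
  3 → side 5  [load 16/16]
  3 → side 6 (new)  [load 3/16]
  3 → side 6  [load 6/16]
6 tape sides opened.

6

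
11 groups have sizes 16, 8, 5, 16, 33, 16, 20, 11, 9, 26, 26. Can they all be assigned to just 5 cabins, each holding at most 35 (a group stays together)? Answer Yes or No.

Total = 186; ⌈186/35⌉ = 6.
At least 6 cabins are required, but only 5 are allowed.

No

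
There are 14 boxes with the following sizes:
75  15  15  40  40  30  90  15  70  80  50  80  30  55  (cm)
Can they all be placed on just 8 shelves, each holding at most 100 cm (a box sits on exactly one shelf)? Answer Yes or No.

A valid assignment using 8 shelves:
  shelf 1: 90 = 90
  shelf 2: 80 + 15 = 95
  shelf 3: 80 + 15 = 95
  shelf 4: 75 + 15 = 90
  shelf 5: 70 + 30 = 100
  shelf 6: 55 + 40 = 95
  shelf 7: 50 + 40 = 90
  shelf 8: 30 = 30
Every load is within 100 cm, so 8 shelves suffice.

Yes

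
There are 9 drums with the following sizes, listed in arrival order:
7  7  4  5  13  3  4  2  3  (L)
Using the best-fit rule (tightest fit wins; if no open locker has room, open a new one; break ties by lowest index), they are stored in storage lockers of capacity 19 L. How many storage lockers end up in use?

  7 → locker 1 (new)  [load 7/19]
  7 → locker 1  [load 14/19]
  4 → locker 1  [load 18/19]
  5 → locker 2 (new)  [load 5/19]
  13 → locker 2  [load 18/19]
  3 → locker 3 (new)  [load 3/19]
  4 → locker 3  [load 7/19]
  2 → locker 3  [load 9/19]
  3 → locker 3  [load 12/19]
3 storage lockers opened.

3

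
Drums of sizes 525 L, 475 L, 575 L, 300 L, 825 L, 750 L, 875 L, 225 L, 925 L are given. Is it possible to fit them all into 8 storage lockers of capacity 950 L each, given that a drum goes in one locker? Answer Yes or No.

A valid assignment using 7 storage lockers:
  locker 1: 925 = 925
  locker 2: 875 = 875
  locker 3: 825 = 825
  locker 4: 750 = 750
  locker 5: 575 + 300 = 875
  locker 6: 525 + 225 = 750
  locker 7: 475 = 475
That uses only 7 ≤ 8, so 8 storage lockers are enough.

Yes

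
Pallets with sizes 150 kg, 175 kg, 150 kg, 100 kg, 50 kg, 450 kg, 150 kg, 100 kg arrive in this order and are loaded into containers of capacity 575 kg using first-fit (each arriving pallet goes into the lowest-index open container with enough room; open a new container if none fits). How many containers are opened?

3

  150 → container 1 (new)  [load 150/575]
  175 → container 1  [load 325/575]
  150 → container 1  [load 475/575]
  100 → container 1  [load 575/575]
  50 → container 2 (new)  [load 50/575]
  450 → container 2  [load 500/575]
  150 → container 3 (new)  [load 150/575]
  100 → container 3  [load 250/575]
3 containers opened.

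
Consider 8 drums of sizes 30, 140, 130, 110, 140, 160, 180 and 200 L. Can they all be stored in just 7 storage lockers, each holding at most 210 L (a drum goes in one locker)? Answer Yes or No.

Yes

A valid assignment using 7 storage lockers:
  locker 1: 200 = 200
  locker 2: 180 + 30 = 210
  locker 3: 160 = 160
  locker 4: 140 = 140
  locker 5: 140 = 140
  locker 6: 130 = 130
  locker 7: 110 = 110
Every load is within 210 L, so 7 storage lockers suffice.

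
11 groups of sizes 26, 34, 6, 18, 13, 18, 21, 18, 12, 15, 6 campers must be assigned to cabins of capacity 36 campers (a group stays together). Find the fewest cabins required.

6

Total = 34 + 26 + 21 + 18 + 18 + 18 + 15 + 13 + 12 + 6 + 6 = 187 campers.
Lower bound: ⌈187/36⌉ = 6 cabins.
A packing using 6 cabins:
  cabin 1: 34 = 34
  cabin 2: 26 + 6 = 32
  cabin 3: 21 + 15 = 36
  cabin 4: 18 + 18 = 36
  cabin 5: 18 + 13 = 31
  cabin 6: 12 + 6 = 18
This matches the lower bound, so 6 is optimal.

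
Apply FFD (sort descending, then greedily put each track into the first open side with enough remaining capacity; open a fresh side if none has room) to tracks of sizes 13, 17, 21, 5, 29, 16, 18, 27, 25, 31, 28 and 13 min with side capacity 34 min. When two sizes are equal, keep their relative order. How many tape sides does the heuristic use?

8

Sorted descending: 31, 29, 28, 27, 25, 21, 18, 17, 16, 13, 13, 5.
  31 → side 1 (new)  [load 31/34]
  29 → side 2 (new)  [load 29/34]
  28 → side 3 (new)  [load 28/34]
  27 → side 4 (new)  [load 27/34]
  25 → side 5 (new)  [load 25/34]
  21 → side 6 (new)  [load 21/34]
  18 → side 7 (new)  [load 18/34]
  17 → side 8 (new)  [load 17/34]
  16 → side 7  [load 34/34]
  13 → side 6  [load 34/34]
  13 → side 8  [load 30/34]
  5 → side 2  [load 34/34]
8 tape sides opened.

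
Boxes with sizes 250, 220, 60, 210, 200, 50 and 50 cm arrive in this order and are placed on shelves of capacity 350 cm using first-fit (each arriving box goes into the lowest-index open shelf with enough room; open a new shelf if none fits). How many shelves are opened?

4

  250 → shelf 1 (new)  [load 250/350]
  220 → shelf 2 (new)  [load 220/350]
  60 → shelf 1  [load 310/350]
  210 → shelf 3 (new)  [load 210/350]
  200 → shelf 4 (new)  [load 200/350]
  50 → shelf 2  [load 270/350]
  50 → shelf 2  [load 320/350]
4 shelves opened.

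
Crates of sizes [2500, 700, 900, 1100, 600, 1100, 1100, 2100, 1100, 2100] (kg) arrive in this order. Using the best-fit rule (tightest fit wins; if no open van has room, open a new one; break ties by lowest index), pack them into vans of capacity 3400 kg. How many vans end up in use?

  2500 → van 1 (new)  [load 2500/3400]
  700 → van 1  [load 3200/3400]
  900 → van 2 (new)  [load 900/3400]
  1100 → van 2  [load 2000/3400]
  600 → van 2  [load 2600/3400]
  1100 → van 3 (new)  [load 1100/3400]
  1100 → van 3  [load 2200/3400]
  2100 → van 4 (new)  [load 2100/3400]
  1100 → van 3  [load 3300/3400]
  2100 → van 5 (new)  [load 2100/3400]
5 vans opened.

5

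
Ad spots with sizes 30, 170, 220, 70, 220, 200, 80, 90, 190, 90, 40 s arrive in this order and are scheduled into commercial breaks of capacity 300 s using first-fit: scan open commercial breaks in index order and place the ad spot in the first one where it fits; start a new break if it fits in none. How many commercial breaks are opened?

5

  30 → break 1 (new)  [load 30/300]
  170 → break 1  [load 200/300]
  220 → break 2 (new)  [load 220/300]
  70 → break 1  [load 270/300]
  220 → break 3 (new)  [load 220/300]
  200 → break 4 (new)  [load 200/300]
  80 → break 2  [load 300/300]
  90 → break 4  [load 290/300]
  190 → break 5 (new)  [load 190/300]
  90 → break 5  [load 280/300]
  40 → break 3  [load 260/300]
5 commercial breaks opened.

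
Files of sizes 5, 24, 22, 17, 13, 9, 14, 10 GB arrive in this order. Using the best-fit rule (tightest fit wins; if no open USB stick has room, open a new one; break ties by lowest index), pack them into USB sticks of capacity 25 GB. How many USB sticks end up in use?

  5 → USB stick 1 (new)  [load 5/25]
  24 → USB stick 2 (new)  [load 24/25]
  22 → USB stick 3 (new)  [load 22/25]
  17 → USB stick 1  [load 22/25]
  13 → USB stick 4 (new)  [load 13/25]
  9 → USB stick 4  [load 22/25]
  14 → USB stick 5 (new)  [load 14/25]
  10 → USB stick 5  [load 24/25]
5 USB sticks opened.

5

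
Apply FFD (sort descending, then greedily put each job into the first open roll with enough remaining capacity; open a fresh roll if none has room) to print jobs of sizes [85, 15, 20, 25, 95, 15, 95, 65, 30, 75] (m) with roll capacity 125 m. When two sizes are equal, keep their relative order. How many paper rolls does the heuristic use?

Sorted descending: 95, 95, 85, 75, 65, 30, 25, 20, 15, 15.
  95 → roll 1 (new)  [load 95/125]
  95 → roll 2 (new)  [load 95/125]
  85 → roll 3 (new)  [load 85/125]
  75 → roll 4 (new)  [load 75/125]
  65 → roll 5 (new)  [load 65/125]
  30 → roll 1  [load 125/125]
  25 → roll 2  [load 120/125]
  20 → roll 3  [load 105/125]
  15 → roll 3  [load 120/125]
  15 → roll 4  [load 90/125]
5 paper rolls opened.

5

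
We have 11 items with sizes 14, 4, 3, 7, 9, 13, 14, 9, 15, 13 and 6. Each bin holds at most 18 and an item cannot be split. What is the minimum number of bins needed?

Total = 15 + 14 + 14 + 13 + 13 + 9 + 9 + 7 + 6 + 4 + 3 = 107.
Lower bound: ⌈107/18⌉ = 6 bins.
A packing using 7 bins:
  bin 1: 15 + 3 = 18
  bin 2: 14 + 4 = 18
  bin 3: 14 = 14
  bin 4: 13 = 13
  bin 5: 13 = 13
  bin 6: 9 + 9 = 18
  bin 7: 7 + 6 = 13
No arrangement into 6 bins stays within capacity, so 7 is optimal.

7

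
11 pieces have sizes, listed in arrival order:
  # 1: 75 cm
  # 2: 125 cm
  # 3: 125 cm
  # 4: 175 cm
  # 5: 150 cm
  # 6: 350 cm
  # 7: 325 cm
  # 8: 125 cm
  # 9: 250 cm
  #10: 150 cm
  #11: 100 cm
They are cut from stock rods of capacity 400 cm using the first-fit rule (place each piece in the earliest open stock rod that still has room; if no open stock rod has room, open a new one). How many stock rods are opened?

6

  75 → stock rod 1 (new)  [load 75/400]
  125 → stock rod 1  [load 200/400]
  125 → stock rod 1  [load 325/400]
  175 → stock rod 2 (new)  [load 175/400]
  150 → stock rod 2  [load 325/400]
  350 → stock rod 3 (new)  [load 350/400]
  325 → stock rod 4 (new)  [load 325/400]
  125 → stock rod 5 (new)  [load 125/400]
  250 → stock rod 5  [load 375/400]
  150 → stock rod 6 (new)  [load 150/400]
  100 → stock rod 6  [load 250/400]
6 stock rods opened.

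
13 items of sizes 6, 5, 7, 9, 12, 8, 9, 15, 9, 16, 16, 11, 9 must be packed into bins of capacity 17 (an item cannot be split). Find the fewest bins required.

9

Total = 16 + 16 + 15 + 12 + 11 + 9 + 9 + 9 + 9 + 8 + 7 + 6 + 5 = 132.
Lower bound: ⌈132/17⌉ = 8 bins.
Also, 9 items each exceed 17/2, and no two of those can share a bin, so at least 9 bins are needed.
A packing using 9 bins:
  bin 1: 16 = 16
  bin 2: 16 = 16
  bin 3: 15 = 15
  bin 4: 12 + 5 = 17
  bin 5: 11 + 6 = 17
  bin 6: 9 + 8 = 17
  bin 7: 9 + 7 = 16
  bin 8: 9 = 9
  bin 9: 9 = 9
This matches the lower bound, so 9 is optimal.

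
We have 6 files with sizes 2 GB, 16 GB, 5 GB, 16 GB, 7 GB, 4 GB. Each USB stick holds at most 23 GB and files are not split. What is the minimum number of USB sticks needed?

Total = 16 + 16 + 7 + 5 + 4 + 2 = 50 GB.
Lower bound: ⌈50/23⌉ = 3 USB sticks.
A packing using 3 USB sticks:
  USB stick 1: 16 + 7 = 23
  USB stick 2: 16 + 5 + 2 = 23
  USB stick 3: 4 = 4
This matches the lower bound, so 3 is optimal.

3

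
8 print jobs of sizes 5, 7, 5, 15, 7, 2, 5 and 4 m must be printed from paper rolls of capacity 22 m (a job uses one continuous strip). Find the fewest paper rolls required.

Total = 15 + 7 + 7 + 5 + 5 + 5 + 4 + 2 = 50 m.
Lower bound: ⌈50/22⌉ = 3 paper rolls.
A packing using 3 paper rolls:
  roll 1: 15 + 7 = 22
  roll 2: 7 + 5 + 5 + 5 = 22
  roll 3: 4 + 2 = 6
This matches the lower bound, so 3 is optimal.

3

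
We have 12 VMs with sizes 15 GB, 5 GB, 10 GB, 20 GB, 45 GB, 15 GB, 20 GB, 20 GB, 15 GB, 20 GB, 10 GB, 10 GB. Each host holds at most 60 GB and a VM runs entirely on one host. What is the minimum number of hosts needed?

Total = 45 + 20 + 20 + 20 + 20 + 15 + 15 + 15 + 10 + 10 + 10 + 5 = 205 GB.
Lower bound: ⌈205/60⌉ = 4 hosts.
A packing using 4 hosts:
  host 1: 45 + 15 = 60
  host 2: 20 + 20 + 20 = 60
  host 3: 20 + 15 + 15 + 10 = 60
  host 4: 10 + 10 + 5 = 25
This matches the lower bound, so 4 is optimal.

4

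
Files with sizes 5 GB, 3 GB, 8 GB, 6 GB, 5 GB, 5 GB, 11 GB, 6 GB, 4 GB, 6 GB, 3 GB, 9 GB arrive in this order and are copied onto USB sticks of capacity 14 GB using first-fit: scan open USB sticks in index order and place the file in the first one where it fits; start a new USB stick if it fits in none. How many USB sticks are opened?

  5 → USB stick 1 (new)  [load 5/14]
  3 → USB stick 1  [load 8/14]
  8 → USB stick 2 (new)  [load 8/14]
  6 → USB stick 1  [load 14/14]
  5 → USB stick 2  [load 13/14]
  5 → USB stick 3 (new)  [load 5/14]
  11 → USB stick 4 (new)  [load 11/14]
  6 → USB stick 3  [load 11/14]
  4 → USB stick 5 (new)  [load 4/14]
  6 → USB stick 5  [load 10/14]
  3 → USB stick 3  [load 14/14]
  9 → USB stick 6 (new)  [load 9/14]
6 USB sticks opened.

6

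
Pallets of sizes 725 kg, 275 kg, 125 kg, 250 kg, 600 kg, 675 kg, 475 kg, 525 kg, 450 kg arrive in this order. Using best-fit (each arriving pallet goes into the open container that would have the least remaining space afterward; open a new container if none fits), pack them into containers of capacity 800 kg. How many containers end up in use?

7

  725 → container 1 (new)  [load 725/800]
  275 → container 2 (new)  [load 275/800]
  125 → container 2  [load 400/800]
  250 → container 2  [load 650/800]
  600 → container 3 (new)  [load 600/800]
  675 → container 4 (new)  [load 675/800]
  475 → container 5 (new)  [load 475/800]
  525 → container 6 (new)  [load 525/800]
  450 → container 7 (new)  [load 450/800]
7 containers opened.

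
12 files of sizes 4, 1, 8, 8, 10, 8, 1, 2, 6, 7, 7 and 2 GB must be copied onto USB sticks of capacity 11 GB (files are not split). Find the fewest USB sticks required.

7

Total = 10 + 8 + 8 + 8 + 7 + 7 + 6 + 4 + 2 + 2 + 1 + 1 = 64 GB.
Lower bound: ⌈64/11⌉ = 6 USB sticks.
Also, 7 files each exceed 11/2 GB, and no two of those can share a USB stick, so at least 7 USB sticks are needed.
A packing using 7 USB sticks:
  USB stick 1: 10 + 1 = 11
  USB stick 2: 8 + 2 + 1 = 11
  USB stick 3: 8 + 2 = 10
  USB stick 4: 8 = 8
  USB stick 5: 7 + 4 = 11
  USB stick 6: 7 = 7
  USB stick 7: 6 = 6
This matches the lower bound, so 7 is optimal.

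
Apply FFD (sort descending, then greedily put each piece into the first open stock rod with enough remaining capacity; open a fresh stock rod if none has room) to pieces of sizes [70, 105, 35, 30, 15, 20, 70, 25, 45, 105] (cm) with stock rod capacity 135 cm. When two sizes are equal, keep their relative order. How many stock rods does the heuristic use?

Sorted descending: 105, 105, 70, 70, 45, 35, 30, 25, 20, 15.
  105 → stock rod 1 (new)  [load 105/135]
  105 → stock rod 2 (new)  [load 105/135]
  70 → stock rod 3 (new)  [load 70/135]
  70 → stock rod 4 (new)  [load 70/135]
  45 → stock rod 3  [load 115/135]
  35 → stock rod 4  [load 105/135]
  30 → stock rod 1  [load 135/135]
  25 → stock rod 2  [load 130/135]
  20 → stock rod 3  [load 135/135]
  15 → stock rod 4  [load 120/135]
4 stock rods opened.

4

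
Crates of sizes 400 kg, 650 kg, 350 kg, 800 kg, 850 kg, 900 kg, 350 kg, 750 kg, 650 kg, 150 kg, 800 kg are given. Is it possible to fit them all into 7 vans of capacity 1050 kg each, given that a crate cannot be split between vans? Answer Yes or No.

No

Total = 6650 kg; ⌈6650/1050⌉ = 7.
The bound of 7 does not rule out 7, but exhaustive search shows no assignment into 7 vans of capacity 1050 kg exists — the minimum is 8.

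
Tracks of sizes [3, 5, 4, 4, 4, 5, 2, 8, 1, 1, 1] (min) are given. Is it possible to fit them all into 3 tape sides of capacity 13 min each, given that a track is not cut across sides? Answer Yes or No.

A valid assignment using 3 tape sides:
  side 1: 8 + 5 = 13
  side 2: 5 + 4 + 4 = 13
  side 3: 4 + 3 + 2 + 1 + 1 + 1 = 12
Every load is within 13 min, so 3 tape sides suffice.

Yes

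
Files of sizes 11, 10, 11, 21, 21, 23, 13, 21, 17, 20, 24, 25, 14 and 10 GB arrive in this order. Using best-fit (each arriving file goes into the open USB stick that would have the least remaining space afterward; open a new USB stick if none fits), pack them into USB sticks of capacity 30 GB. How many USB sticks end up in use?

11

  11 → USB stick 1 (new)  [load 11/30]
  10 → USB stick 1  [load 21/30]
  11 → USB stick 2 (new)  [load 11/30]
  21 → USB stick 3 (new)  [load 21/30]
  21 → USB stick 4 (new)  [load 21/30]
  23 → USB stick 5 (new)  [load 23/30]
  13 → USB stick 2  [load 24/30]
  21 → USB stick 6 (new)  [load 21/30]
  17 → USB stick 7 (new)  [load 17/30]
  20 → USB stick 8 (new)  [load 20/30]
  24 → USB stick 9 (new)  [load 24/30]
  25 → USB stick 10 (new)  [load 25/30]
  14 → USB stick 11 (new)  [load 14/30]
  10 → USB stick 8  [load 30/30]
11 USB sticks opened.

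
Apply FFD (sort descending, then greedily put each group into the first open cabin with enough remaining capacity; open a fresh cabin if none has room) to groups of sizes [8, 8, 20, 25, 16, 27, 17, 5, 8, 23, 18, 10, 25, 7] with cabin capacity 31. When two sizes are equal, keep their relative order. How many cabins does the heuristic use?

8

Sorted descending: 27, 25, 25, 23, 20, 18, 17, 16, 10, 8, 8, 8, 7, 5.
  27 → cabin 1 (new)  [load 27/31]
  25 → cabin 2 (new)  [load 25/31]
  25 → cabin 3 (new)  [load 25/31]
  23 → cabin 4 (new)  [load 23/31]
  20 → cabin 5 (new)  [load 20/31]
  18 → cabin 6 (new)  [load 18/31]
  17 → cabin 7 (new)  [load 17/31]
  16 → cabin 8 (new)  [load 16/31]
  10 → cabin 5  [load 30/31]
  8 → cabin 4  [load 31/31]
  8 → cabin 6  [load 26/31]
  8 → cabin 7  [load 25/31]
  7 → cabin 8  [load 23/31]
  5 → cabin 2  [load 30/31]
8 cabins opened.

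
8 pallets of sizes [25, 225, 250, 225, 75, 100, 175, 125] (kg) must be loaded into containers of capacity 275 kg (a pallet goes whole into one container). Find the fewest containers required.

5

Total = 250 + 225 + 225 + 175 + 125 + 100 + 75 + 25 = 1200 kg.
Lower bound: ⌈1200/275⌉ = 5 containers.
A packing using 5 containers:
  container 1: 250 + 25 = 275
  container 2: 225 = 225
  container 3: 225 = 225
  container 4: 175 + 100 = 275
  container 5: 125 + 75 = 200
This matches the lower bound, so 5 is optimal.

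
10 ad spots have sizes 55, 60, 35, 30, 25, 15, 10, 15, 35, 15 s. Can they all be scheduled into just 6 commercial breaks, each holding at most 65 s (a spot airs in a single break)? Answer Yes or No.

Yes

A valid assignment using 5 commercial breaks:
  break 1: 60 = 60
  break 2: 55 + 10 = 65
  break 3: 35 + 30 = 65
  break 4: 35 + 25 = 60
  break 5: 15 + 15 + 15 = 45
That uses only 5 ≤ 6, so 6 commercial breaks are enough.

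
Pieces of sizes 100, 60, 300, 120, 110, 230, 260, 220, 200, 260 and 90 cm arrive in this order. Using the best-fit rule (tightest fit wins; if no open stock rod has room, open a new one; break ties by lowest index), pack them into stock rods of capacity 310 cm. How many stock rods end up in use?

7

  100 → stock rod 1 (new)  [load 100/310]
  60 → stock rod 1  [load 160/310]
  300 → stock rod 2 (new)  [load 300/310]
  120 → stock rod 1  [load 280/310]
  110 → stock rod 3 (new)  [load 110/310]
  230 → stock rod 4 (new)  [load 230/310]
  260 → stock rod 5 (new)  [load 260/310]
  220 → stock rod 6 (new)  [load 220/310]
  200 → stock rod 3  [load 310/310]
  260 → stock rod 7 (new)  [load 260/310]
  90 → stock rod 6  [load 310/310]
7 stock rods opened.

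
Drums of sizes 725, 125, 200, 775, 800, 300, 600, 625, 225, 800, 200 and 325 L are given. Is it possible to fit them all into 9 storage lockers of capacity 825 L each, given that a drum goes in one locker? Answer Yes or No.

A valid assignment using 8 storage lockers:
  locker 1: 800 = 800
  locker 2: 800 = 800
  locker 3: 775 = 775
  locker 4: 725 = 725
  locker 5: 625 + 200 = 825
  locker 6: 600 + 225 = 825
  locker 7: 325 + 300 + 200 = 825
  locker 8: 125 = 125
That uses only 8 ≤ 9, so 9 storage lockers are enough.

Yes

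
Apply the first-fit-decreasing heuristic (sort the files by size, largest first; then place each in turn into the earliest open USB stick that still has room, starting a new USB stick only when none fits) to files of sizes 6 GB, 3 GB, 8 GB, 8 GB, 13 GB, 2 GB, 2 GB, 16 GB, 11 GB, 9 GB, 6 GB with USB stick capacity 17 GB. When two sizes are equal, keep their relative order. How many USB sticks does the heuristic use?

Sorted descending: 16, 13, 11, 9, 8, 8, 6, 6, 3, 2, 2.
  16 → USB stick 1 (new)  [load 16/17]
  13 → USB stick 2 (new)  [load 13/17]
  11 → USB stick 3 (new)  [load 11/17]
  9 → USB stick 4 (new)  [load 9/17]
  8 → USB stick 4  [load 17/17]
  8 → USB stick 5 (new)  [load 8/17]
  6 → USB stick 3  [load 17/17]
  6 → USB stick 5  [load 14/17]
  3 → USB stick 2  [load 16/17]
  2 → USB stick 5  [load 16/17]
  2 → USB stick 6 (new)  [load 2/17]
6 USB sticks opened.

6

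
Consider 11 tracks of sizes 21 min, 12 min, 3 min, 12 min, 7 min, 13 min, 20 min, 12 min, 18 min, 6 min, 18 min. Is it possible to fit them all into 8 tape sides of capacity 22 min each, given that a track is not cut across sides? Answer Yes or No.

A valid assignment using 8 tape sides:
  side 1: 21 = 21
  side 2: 20 = 20
  side 3: 18 + 3 = 21
  side 4: 18 = 18
  side 5: 13 + 7 = 20
  side 6: 12 + 6 = 18
  side 7: 12 = 12
  side 8: 12 = 12
Every load is within 22 min, so 8 tape sides suffice.

Yes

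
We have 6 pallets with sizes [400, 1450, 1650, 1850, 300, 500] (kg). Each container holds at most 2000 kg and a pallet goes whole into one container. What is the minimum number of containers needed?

4

Total = 1850 + 1650 + 1450 + 500 + 400 + 300 = 6150 kg.
Lower bound: ⌈6150/2000⌉ = 4 containers.
A packing using 4 containers:
  container 1: 1850 = 1850
  container 2: 1650 + 300 = 1950
  container 3: 1450 + 500 = 1950
  container 4: 400 = 400
This matches the lower bound, so 4 is optimal.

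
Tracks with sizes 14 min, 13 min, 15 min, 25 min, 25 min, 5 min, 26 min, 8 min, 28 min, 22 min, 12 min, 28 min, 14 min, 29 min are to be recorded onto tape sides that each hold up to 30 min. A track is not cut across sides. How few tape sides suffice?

Total = 29 + 28 + 28 + 26 + 25 + 25 + 22 + 15 + 14 + 14 + 13 + 12 + 8 + 5 = 264 min.
Lower bound: ⌈264/30⌉ = 9 tape sides.
A packing using 10 tape sides:
  side 1: 29 = 29
  side 2: 28 = 28
  side 3: 28 = 28
  side 4: 26 = 26
  side 5: 25 + 5 = 30
  side 6: 25 = 25
  side 7: 22 + 8 = 30
  side 8: 15 + 14 = 29
  side 9: 14 + 13 = 27
  side 10: 12 = 12
No arrangement into 9 tape sides stays within capacity, so 10 is optimal.

10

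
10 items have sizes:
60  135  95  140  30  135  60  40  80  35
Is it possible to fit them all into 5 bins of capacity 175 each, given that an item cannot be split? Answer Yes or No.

Yes

A valid assignment using 5 bins:
  bin 1: 140 + 35 = 175
  bin 2: 135 + 40 = 175
  bin 3: 135 + 30 = 165
  bin 4: 95 + 80 = 175
  bin 5: 60 + 60 = 120
Every load is within 175, so 5 bins suffice.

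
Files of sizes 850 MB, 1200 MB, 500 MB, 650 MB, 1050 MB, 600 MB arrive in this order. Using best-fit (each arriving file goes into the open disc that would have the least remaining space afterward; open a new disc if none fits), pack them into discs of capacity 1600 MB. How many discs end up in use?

  850 → disc 1 (new)  [load 850/1600]
  1200 → disc 2 (new)  [load 1200/1600]
  500 → disc 1  [load 1350/1600]
  650 → disc 3 (new)  [load 650/1600]
  1050 → disc 4 (new)  [load 1050/1600]
  600 → disc 3  [load 1250/1600]
4 discs opened.

4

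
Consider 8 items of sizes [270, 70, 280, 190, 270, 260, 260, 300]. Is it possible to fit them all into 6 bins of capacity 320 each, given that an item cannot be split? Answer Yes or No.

No

Total = 1900; ⌈1900/320⌉ = 6.
7 items each exceed half the capacity and cannot share a bin, forcing at least 7 bins.
At least 7 bins are required, but only 6 are allowed.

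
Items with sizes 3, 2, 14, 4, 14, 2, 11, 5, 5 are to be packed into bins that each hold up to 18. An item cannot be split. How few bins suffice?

4

Total = 14 + 14 + 11 + 5 + 5 + 4 + 3 + 2 + 2 = 60.
Lower bound: ⌈60/18⌉ = 4 bins.
A packing using 4 bins:
  bin 1: 14 + 4 = 18
  bin 2: 14 + 3 = 17
  bin 3: 11 + 5 + 2 = 18
  bin 4: 5 + 2 = 7
This matches the lower bound, so 4 is optimal.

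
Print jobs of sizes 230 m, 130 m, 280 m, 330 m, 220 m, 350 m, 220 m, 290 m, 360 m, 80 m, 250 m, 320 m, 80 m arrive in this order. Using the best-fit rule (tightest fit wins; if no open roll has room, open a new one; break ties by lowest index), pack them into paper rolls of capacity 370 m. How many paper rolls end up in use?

10

  230 → roll 1 (new)  [load 230/370]
  130 → roll 1  [load 360/370]
  280 → roll 2 (new)  [load 280/370]
  330 → roll 3 (new)  [load 330/370]
  220 → roll 4 (new)  [load 220/370]
  350 → roll 5 (new)  [load 350/370]
  220 → roll 6 (new)  [load 220/370]
  290 → roll 7 (new)  [load 290/370]
  360 → roll 8 (new)  [load 360/370]
  80 → roll 7  [load 370/370]
  250 → roll 9 (new)  [load 250/370]
  320 → roll 10 (new)  [load 320/370]
  80 → roll 2  [load 360/370]
10 paper rolls opened.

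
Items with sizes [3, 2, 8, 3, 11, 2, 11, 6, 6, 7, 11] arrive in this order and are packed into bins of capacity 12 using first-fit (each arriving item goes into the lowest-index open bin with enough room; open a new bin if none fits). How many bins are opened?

  3 → bin 1 (new)  [load 3/12]
  2 → bin 1  [load 5/12]
  8 → bin 2 (new)  [load 8/12]
  3 → bin 1  [load 8/12]
  11 → bin 3 (new)  [load 11/12]
  2 → bin 1  [load 10/12]
  11 → bin 4 (new)  [load 11/12]
  6 → bin 5 (new)  [load 6/12]
  6 → bin 5  [load 12/12]
  7 → bin 6 (new)  [load 7/12]
  11 → bin 7 (new)  [load 11/12]
7 bins opened.

7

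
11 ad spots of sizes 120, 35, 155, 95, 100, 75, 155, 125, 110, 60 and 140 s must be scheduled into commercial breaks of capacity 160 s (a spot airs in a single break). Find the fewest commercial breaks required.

Total = 155 + 155 + 140 + 125 + 120 + 110 + 100 + 95 + 75 + 60 + 35 = 1170 s.
Lower bound: ⌈1170/160⌉ = 8 commercial breaks.
A packing using 9 commercial breaks:
  break 1: 155 = 155
  break 2: 155 = 155
  break 3: 140 = 140
  break 4: 125 + 35 = 160
  break 5: 120 = 120
  break 6: 110 = 110
  break 7: 100 + 60 = 160
  break 8: 95 = 95
  break 9: 75 = 75
No arrangement into 8 commercial breaks stays within capacity, so 9 is optimal.

9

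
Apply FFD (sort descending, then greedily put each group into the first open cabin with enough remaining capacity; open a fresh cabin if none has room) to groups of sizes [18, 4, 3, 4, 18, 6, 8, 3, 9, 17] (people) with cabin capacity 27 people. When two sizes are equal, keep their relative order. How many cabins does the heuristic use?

Sorted descending: 18, 18, 17, 9, 8, 6, 4, 4, 3, 3.
  18 → cabin 1 (new)  [load 18/27]
  18 → cabin 2 (new)  [load 18/27]
  17 → cabin 3 (new)  [load 17/27]
  9 → cabin 1  [load 27/27]
  8 → cabin 2  [load 26/27]
  6 → cabin 3  [load 23/27]
  4 → cabin 3  [load 27/27]
  4 → cabin 4 (new)  [load 4/27]
  3 → cabin 4  [load 7/27]
  3 → cabin 4  [load 10/27]
4 cabins opened.

4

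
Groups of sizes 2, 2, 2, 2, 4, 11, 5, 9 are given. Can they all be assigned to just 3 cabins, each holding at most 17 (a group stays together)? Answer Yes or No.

A valid assignment using 3 cabins:
  cabin 1: 11 + 5 = 16
  cabin 2: 9 + 4 + 2 + 2 = 17
  cabin 3: 2 + 2 = 4
Every load is within 17, so 3 cabins suffice.

Yes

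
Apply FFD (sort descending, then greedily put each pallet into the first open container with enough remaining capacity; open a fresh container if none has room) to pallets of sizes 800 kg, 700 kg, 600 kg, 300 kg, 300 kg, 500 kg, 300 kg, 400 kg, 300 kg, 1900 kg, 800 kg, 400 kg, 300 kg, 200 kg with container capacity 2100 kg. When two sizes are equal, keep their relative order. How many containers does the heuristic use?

Sorted descending: 1900, 800, 800, 700, 600, 500, 400, 400, 300, 300, 300, 300, 300, 200.
  1900 → container 1 (new)  [load 1900/2100]
  800 → container 2 (new)  [load 800/2100]
  800 → container 2  [load 1600/2100]
  700 → container 3 (new)  [load 700/2100]
  600 → container 3  [load 1300/2100]
  500 → container 2  [load 2100/2100]
  400 → container 3  [load 1700/2100]
  400 → container 3  [load 2100/2100]
  300 → container 4 (new)  [load 300/2100]
  300 → container 4  [load 600/2100]
  300 → container 4  [load 900/2100]
  300 → container 4  [load 1200/2100]
  300 → container 4  [load 1500/2100]
  200 → container 1  [load 2100/2100]
4 containers opened.

4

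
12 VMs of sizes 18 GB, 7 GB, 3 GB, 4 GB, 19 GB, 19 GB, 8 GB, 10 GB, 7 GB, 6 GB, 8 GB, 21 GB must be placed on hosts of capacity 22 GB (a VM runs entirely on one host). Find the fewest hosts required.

Total = 21 + 19 + 19 + 18 + 10 + 8 + 8 + 7 + 7 + 6 + 4 + 3 = 130 GB.
Lower bound: ⌈130/22⌉ = 6 hosts.
A packing using 7 hosts:
  host 1: 21 = 21
  host 2: 19 + 3 = 22
  host 3: 19 = 19
  host 4: 18 + 4 = 22
  host 5: 10 + 8 = 18
  host 6: 8 + 7 + 7 = 22
  host 7: 6 = 6
No arrangement into 6 hosts stays within capacity, so 7 is optimal.

7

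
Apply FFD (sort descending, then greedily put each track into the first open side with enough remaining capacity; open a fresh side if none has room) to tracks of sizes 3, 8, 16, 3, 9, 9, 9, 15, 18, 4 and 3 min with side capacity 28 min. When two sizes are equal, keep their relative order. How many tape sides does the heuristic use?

4

Sorted descending: 18, 16, 15, 9, 9, 9, 8, 4, 3, 3, 3.
  18 → side 1 (new)  [load 18/28]
  16 → side 2 (new)  [load 16/28]
  15 → side 3 (new)  [load 15/28]
  9 → side 1  [load 27/28]
  9 → side 2  [load 25/28]
  9 → side 3  [load 24/28]
  8 → side 4 (new)  [load 8/28]
  4 → side 3  [load 28/28]
  3 → side 2  [load 28/28]
  3 → side 4  [load 11/28]
  3 → side 4  [load 14/28]
4 tape sides opened.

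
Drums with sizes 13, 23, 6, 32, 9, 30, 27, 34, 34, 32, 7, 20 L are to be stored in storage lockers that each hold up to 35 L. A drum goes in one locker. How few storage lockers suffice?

Total = 34 + 34 + 32 + 32 + 30 + 27 + 23 + 20 + 13 + 9 + 7 + 6 = 267 L.
Lower bound: ⌈267/35⌉ = 8 storage lockers.
A packing using 9 storage lockers:
  locker 1: 34 = 34
  locker 2: 34 = 34
  locker 3: 32 = 32
  locker 4: 32 = 32
  locker 5: 30 = 30
  locker 6: 27 + 7 = 34
  locker 7: 23 + 9 = 32
  locker 8: 20 + 13 = 33
  locker 9: 6 = 6
No arrangement into 8 storage lockers stays within capacity, so 9 is optimal.

9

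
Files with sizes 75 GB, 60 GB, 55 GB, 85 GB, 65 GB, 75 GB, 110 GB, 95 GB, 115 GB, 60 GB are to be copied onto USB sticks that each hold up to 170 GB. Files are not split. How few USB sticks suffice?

Total = 115 + 110 + 95 + 85 + 75 + 75 + 65 + 60 + 60 + 55 = 795 GB.
Lower bound: ⌈795/170⌉ = 5 USB sticks.
A packing using 5 USB sticks:
  USB stick 1: 115 + 55 = 170
  USB stick 2: 110 + 60 = 170
  USB stick 3: 95 + 75 = 170
  USB stick 4: 85 + 75 = 160
  USB stick 5: 65 + 60 = 125
This matches the lower bound, so 5 is optimal.

5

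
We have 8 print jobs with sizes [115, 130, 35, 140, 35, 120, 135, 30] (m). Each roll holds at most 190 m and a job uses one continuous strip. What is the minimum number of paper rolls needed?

Total = 140 + 135 + 130 + 120 + 115 + 35 + 35 + 30 = 740 m.
Lower bound: ⌈740/190⌉ = 4 paper rolls.
Also, 5 print jobs each exceed 95 m, and no two of those can share a roll, so at least 5 paper rolls are needed.
A packing using 5 paper rolls:
  roll 1: 140 + 35 = 175
  roll 2: 135 + 35 = 170
  roll 3: 130 + 30 = 160
  roll 4: 120 = 120
  roll 5: 115 = 115
This matches the lower bound, so 5 is optimal.

5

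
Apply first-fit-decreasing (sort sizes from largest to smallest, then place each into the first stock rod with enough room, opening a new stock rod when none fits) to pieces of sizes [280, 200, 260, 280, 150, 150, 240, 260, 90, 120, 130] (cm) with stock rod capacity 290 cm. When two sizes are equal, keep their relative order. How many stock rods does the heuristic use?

Sorted descending: 280, 280, 260, 260, 240, 200, 150, 150, 130, 120, 90.
  280 → stock rod 1 (new)  [load 280/290]
  280 → stock rod 2 (new)  [load 280/290]
  260 → stock rod 3 (new)  [load 260/290]
  260 → stock rod 4 (new)  [load 260/290]
  240 → stock rod 5 (new)  [load 240/290]
  200 → stock rod 6 (new)  [load 200/290]
  150 → stock rod 7 (new)  [load 150/290]
  150 → stock rod 8 (new)  [load 150/290]
  130 → stock rod 7  [load 280/290]
  120 → stock rod 8  [load 270/290]
  90 → stock rod 6  [load 290/290]
8 stock rods opened.

8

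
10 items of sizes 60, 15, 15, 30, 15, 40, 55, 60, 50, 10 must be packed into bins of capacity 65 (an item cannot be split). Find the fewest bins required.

Total = 60 + 60 + 55 + 50 + 40 + 30 + 15 + 15 + 15 + 10 = 350.
Lower bound: ⌈350/65⌉ = 6 bins.
A packing using 6 bins:
  bin 1: 60 = 60
  bin 2: 60 = 60
  bin 3: 55 + 10 = 65
  bin 4: 50 + 15 = 65
  bin 5: 40 + 15 = 55
  bin 6: 30 + 15 = 45
This matches the lower bound, so 6 is optimal.

6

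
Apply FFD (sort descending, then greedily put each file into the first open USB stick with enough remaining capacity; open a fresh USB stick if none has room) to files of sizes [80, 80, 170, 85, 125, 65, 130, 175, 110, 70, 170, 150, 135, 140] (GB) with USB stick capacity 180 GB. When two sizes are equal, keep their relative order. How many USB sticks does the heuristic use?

11

Sorted descending: 175, 170, 170, 150, 140, 135, 130, 125, 110, 85, 80, 80, 70, 65.
  175 → USB stick 1 (new)  [load 175/180]
  170 → USB stick 2 (new)  [load 170/180]
  170 → USB stick 3 (new)  [load 170/180]
  150 → USB stick 4 (new)  [load 150/180]
  140 → USB stick 5 (new)  [load 140/180]
  135 → USB stick 6 (new)  [load 135/180]
  130 → USB stick 7 (new)  [load 130/180]
  125 → USB stick 8 (new)  [load 125/180]
  110 → USB stick 9 (new)  [load 110/180]
  85 → USB stick 10 (new)  [load 85/180]
  80 → USB stick 10  [load 165/180]
  80 → USB stick 11 (new)  [load 80/180]
  70 → USB stick 9  [load 180/180]
  65 → USB stick 11  [load 145/180]
11 USB sticks opened.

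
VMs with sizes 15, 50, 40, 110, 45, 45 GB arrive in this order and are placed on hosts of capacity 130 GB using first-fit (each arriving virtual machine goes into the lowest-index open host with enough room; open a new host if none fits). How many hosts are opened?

  15 → host 1 (new)  [load 15/130]
  50 → host 1  [load 65/130]
  40 → host 1  [load 105/130]
  110 → host 2 (new)  [load 110/130]
  45 → host 3 (new)  [load 45/130]
  45 → host 3  [load 90/130]
3 hosts opened.

3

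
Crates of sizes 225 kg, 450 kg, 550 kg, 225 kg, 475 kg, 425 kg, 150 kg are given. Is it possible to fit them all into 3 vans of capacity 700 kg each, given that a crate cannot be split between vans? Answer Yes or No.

No

Total = 2500 kg; ⌈2500/700⌉ = 4.
At least 4 vans are required, but only 3 are allowed.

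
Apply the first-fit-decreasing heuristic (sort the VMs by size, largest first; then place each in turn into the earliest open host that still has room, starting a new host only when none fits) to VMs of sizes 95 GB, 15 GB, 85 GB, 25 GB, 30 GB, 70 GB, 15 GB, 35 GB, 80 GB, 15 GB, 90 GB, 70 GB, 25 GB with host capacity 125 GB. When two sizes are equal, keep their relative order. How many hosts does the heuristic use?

6

Sorted descending: 95, 90, 85, 80, 70, 70, 35, 30, 25, 25, 15, 15, 15.
  95 → host 1 (new)  [load 95/125]
  90 → host 2 (new)  [load 90/125]
  85 → host 3 (new)  [load 85/125]
  80 → host 4 (new)  [load 80/125]
  70 → host 5 (new)  [load 70/125]
  70 → host 6 (new)  [load 70/125]
  35 → host 2  [load 125/125]
  30 → host 1  [load 125/125]
  25 → host 3  [load 110/125]
  25 → host 4  [load 105/125]
  15 → host 3  [load 125/125]
  15 → host 4  [load 120/125]
  15 → host 5  [load 85/125]
6 hosts opened.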